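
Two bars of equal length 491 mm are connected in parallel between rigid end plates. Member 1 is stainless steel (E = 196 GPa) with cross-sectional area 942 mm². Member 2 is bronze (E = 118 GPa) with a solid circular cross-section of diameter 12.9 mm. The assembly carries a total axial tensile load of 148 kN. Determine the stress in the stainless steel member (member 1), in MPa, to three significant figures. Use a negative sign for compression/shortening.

A_2 = 130.7 mm².
Equal strain + equilibrium ⇒ each member carries load in proportion to AE: A₁E₁ = 184600000 N, A₂E₂ = 15420000 N, ΣAE = 200100000 N.
σ₁ = P·E₁/ΣAE = 148000·196000/200100000 = 145 MPa.

145 MPa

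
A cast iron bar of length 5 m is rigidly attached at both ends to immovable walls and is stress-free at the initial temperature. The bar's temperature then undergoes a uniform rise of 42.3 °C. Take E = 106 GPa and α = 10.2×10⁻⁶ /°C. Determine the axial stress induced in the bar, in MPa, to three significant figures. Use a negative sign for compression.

-45.7 MPa

Free thermal expansion αLΔT = 10.2e-6 · 5000 · 42.3 = 2.157 mm.
The walls impose strain ε = −(2.157)/5000 = -4.3146e-04; σ = Eε = 106000 · -4.3146e-04 = -45.73 MPa.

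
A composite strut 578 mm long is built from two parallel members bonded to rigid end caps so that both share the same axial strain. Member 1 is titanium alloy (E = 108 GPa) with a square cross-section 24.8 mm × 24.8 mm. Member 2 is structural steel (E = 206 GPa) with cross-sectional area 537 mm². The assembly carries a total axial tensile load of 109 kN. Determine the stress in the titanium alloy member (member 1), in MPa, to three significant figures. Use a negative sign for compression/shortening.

66.5 MPa

A_1 = 615 mm².
Equal strain + equilibrium ⇒ each member carries load in proportion to AE: A₁E₁ = 66420000 N, A₂E₂ = 110600000 N, ΣAE = 177000000 N.
σ₁ = P·E₁/ΣAE = 109000·108000/177000000 = 66.49 MPa.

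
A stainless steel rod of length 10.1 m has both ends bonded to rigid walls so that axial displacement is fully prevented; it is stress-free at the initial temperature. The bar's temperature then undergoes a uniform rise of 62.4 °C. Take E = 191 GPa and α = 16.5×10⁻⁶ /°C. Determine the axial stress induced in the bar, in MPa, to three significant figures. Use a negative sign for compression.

-197 MPa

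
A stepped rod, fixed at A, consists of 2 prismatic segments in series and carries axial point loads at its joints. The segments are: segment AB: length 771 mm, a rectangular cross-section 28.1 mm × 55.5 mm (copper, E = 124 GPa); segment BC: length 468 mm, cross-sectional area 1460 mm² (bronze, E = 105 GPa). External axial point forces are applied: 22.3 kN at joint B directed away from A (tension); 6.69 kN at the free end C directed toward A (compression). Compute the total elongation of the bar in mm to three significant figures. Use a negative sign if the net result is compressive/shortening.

0.0418 mm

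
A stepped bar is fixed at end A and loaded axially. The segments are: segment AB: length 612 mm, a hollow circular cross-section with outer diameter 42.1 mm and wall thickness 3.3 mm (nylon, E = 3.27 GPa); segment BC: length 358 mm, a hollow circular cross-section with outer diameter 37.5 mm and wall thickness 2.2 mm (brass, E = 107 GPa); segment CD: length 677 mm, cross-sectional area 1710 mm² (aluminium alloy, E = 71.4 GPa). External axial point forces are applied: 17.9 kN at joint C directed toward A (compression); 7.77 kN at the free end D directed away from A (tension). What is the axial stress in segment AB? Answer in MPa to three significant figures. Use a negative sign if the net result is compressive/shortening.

-25.2 MPa

Internal axial forces (sectioning from the free end, tension +): N_CD = 7.77 kN, N_BC = -10.13 kN, N_AB = -10.13 kN.
A_AB = 402.2 mm².
σ_AB = N_AB/A_AB = -10130/402.2 = -25.18 MPa.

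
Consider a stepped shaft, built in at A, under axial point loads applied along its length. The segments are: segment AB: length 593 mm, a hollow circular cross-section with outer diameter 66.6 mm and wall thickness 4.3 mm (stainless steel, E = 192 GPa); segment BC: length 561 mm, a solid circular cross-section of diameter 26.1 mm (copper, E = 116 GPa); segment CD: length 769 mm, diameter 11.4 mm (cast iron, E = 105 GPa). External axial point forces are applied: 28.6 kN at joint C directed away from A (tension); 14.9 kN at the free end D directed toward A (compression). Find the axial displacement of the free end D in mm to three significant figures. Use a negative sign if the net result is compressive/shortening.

-0.895 mm

Internal axial forces (sectioning from the free end, tension +): N_CD = -14.9 kN, N_BC = 13.7 kN, N_AB = 13.7 kN.
A_AB = 841.6 mm².
A_BC = 535 mm².
A_CD = 102.1 mm².
δ_AB = 13700·593/(841.6·192000) = 0.05028 mm
δ_BC = 13700·561/(535·116000) = 0.1238 mm
δ_CD = -14900·769/(102.1·105000) = -1.069 mm
δ = Σδ_i = -0.895 mm.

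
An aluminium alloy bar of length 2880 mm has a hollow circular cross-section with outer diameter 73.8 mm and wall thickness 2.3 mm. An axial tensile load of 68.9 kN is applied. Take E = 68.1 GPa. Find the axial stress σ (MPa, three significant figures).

133 MPa

A = 516.6 mm².
σ = N/A = 68900/516.6 = 133.4 MPa.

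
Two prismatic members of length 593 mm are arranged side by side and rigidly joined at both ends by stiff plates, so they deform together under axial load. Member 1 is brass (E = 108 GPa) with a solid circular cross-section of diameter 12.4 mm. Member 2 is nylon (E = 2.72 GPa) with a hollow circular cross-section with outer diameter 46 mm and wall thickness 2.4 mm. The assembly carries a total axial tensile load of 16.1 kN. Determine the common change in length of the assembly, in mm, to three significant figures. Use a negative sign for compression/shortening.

A_1 = 120.8 mm².
A_2 = 328.7 mm².
Equal strain + equilibrium ⇒ each member carries load in proportion to AE: A₁E₁ = 13040000 N, A₂E₂ = 894200 N, ΣAE = 13940000 N.
δ = PL/ΣAE = 16100·593/13940000 = 0.6851 mm.

0.685 mm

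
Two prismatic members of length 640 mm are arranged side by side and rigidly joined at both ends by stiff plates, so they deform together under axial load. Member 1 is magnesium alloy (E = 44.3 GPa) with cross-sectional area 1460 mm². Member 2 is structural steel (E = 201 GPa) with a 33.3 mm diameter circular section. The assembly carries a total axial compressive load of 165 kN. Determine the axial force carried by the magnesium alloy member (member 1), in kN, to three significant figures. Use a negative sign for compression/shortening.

-44.5 kN

A_2 = 870.9 mm².
Equal strain + equilibrium ⇒ each member carries load in proportion to AE: A₁E₁ = 64680000 N, A₂E₂ = 175100000 N, ΣAE = 239700000 N.
F₁ = P·A₁E₁/ΣAE = -165000·64680000/239700000 = -44520 N.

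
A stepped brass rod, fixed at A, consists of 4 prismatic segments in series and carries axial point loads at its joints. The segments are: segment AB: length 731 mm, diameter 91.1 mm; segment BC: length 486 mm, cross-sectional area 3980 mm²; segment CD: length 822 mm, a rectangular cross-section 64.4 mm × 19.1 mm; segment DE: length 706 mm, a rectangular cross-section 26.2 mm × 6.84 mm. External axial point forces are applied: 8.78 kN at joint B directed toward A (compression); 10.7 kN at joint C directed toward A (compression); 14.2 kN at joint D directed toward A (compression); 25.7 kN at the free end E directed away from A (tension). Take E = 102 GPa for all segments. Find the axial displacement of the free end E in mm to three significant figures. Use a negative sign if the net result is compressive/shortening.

Internal axial forces (sectioning from the free end, tension +): N_DE = 25.7 kN, N_CD = 11.5 kN, N_BC = 0.8 kN, N_AB = -7.98 kN.
A_AB = 6518 mm².
A_CD = 1230 mm².
A_DE = 179.2 mm².
δ_AB = -7980·731/(6518·102000) = -0.008774 mm
δ_BC = 800·486/(3980·102000) = 0.0009577 mm
δ_CD = 11500·822/(1230·102000) = 0.07534 mm
δ_DE = 25700·706/(179.2·102000) = 0.9926 mm
δ = Σδ_i = 1.06 mm.

1.06 mm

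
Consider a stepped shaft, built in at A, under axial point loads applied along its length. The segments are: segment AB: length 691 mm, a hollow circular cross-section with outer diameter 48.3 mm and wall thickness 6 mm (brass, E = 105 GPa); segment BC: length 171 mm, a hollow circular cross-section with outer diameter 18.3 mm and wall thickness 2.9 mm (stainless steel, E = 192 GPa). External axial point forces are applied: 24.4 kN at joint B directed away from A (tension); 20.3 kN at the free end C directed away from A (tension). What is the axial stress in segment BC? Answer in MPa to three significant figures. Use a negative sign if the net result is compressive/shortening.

145 MPa

Internal axial forces (sectioning from the free end, tension +): N_BC = 20.3 kN, N_AB = 44.7 kN.
A_BC = 140.3 mm².
σ_BC = N_BC/A_BC = 20300/140.3 = 144.7 MPa.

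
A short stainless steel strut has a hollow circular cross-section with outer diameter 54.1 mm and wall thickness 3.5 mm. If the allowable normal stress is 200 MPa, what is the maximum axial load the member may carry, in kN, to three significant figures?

111 kN

A = 556.4 mm².
P_max = σ_allow · A = 200 · 556.4 = 111300 N = 111.3 kN.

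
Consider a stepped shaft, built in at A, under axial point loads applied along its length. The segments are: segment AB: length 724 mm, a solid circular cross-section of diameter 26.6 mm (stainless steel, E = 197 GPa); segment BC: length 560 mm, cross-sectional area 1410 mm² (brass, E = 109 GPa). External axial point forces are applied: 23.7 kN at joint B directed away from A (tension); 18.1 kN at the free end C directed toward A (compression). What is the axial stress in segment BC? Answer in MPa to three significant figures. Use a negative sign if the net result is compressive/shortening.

Internal axial forces (sectioning from the free end, tension +): N_BC = -18.1 kN, N_AB = 5.6 kN.
σ_BC = N_BC/A_BC = -18100/1410 = -12.84 MPa.

-12.8 MPa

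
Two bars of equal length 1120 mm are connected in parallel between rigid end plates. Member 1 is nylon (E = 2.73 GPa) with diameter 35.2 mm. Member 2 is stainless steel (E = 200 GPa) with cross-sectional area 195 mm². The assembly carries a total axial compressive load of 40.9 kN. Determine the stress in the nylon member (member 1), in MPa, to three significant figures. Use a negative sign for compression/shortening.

-2.68 MPa

A_1 = 973.1 mm².
Equal strain + equilibrium ⇒ each member carries load in proportion to AE: A₁E₁ = 2657000 N, A₂E₂ = 39000000 N, ΣAE = 41660000 N.
σ₁ = P·E₁/ΣAE = -40900·2730/41660000 = -2.68 MPa.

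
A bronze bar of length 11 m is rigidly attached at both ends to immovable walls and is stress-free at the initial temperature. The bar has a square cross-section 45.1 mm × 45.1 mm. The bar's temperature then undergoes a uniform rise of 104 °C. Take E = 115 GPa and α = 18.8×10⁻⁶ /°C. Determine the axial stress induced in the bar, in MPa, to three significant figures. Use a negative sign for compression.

-225 MPa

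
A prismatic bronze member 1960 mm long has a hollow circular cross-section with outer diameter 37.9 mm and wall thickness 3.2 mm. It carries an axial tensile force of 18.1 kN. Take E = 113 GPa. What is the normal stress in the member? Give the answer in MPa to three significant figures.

51.9 MPa

A = 348.8 mm².
σ = N/A = 18100/348.8 = 51.89 MPa.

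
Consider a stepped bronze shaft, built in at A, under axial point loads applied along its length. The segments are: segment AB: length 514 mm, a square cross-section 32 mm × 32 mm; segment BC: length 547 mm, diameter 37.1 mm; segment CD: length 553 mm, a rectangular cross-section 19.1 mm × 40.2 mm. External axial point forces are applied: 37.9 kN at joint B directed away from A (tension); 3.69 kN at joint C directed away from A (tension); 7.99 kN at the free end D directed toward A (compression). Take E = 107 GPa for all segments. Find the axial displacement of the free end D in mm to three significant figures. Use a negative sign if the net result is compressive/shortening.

Internal axial forces (sectioning from the free end, tension +): N_CD = -7.99 kN, N_BC = -4.3 kN, N_AB = 33.6 kN.
A_AB = 1024 mm².
A_BC = 1081 mm².
A_CD = 767.8 mm².
δ_AB = 33600·514/(1024·107000) = 0.1576 mm
δ_BC = -4300·547/(1081·107000) = -0.02033 mm
δ_CD = -7990·553/(767.8·107000) = -0.05378 mm
δ = Σδ_i = 0.08351 mm.

0.0835 mm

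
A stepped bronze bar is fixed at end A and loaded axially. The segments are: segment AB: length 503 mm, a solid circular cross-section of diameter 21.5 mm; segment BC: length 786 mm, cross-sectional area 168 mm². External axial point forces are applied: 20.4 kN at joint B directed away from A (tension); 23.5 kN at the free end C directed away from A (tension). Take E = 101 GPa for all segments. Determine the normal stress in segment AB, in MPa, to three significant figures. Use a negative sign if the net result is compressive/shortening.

Internal axial forces (sectioning from the free end, tension +): N_BC = 23.5 kN, N_AB = 43.9 kN.
A_AB = 363.1 mm².
σ_AB = N_AB/A_AB = 43900/363.1 = 120.9 MPa.

121 MPa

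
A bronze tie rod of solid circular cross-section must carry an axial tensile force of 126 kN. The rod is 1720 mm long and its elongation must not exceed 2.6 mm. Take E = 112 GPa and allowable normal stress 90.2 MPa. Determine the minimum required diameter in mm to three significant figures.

42.2 mm

Required area A ≥ P/σ_allow = 126000/90.2 = 1397 mm².
For a solid circular section, d ≥ √(4A/π) = 42.17 mm.
Elongation limit: A ≥ PL/(Eδ_allow) = 126000·1720/(112000·2.6) = 744.2 mm² ⇒ d ≥ 30.78 mm.
The stress limit governs.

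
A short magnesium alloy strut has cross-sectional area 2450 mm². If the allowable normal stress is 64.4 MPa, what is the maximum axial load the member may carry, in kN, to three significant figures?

158 kN

P_max = σ_allow · A = 64.4 · 2450 = 157800 N = 157.8 kN.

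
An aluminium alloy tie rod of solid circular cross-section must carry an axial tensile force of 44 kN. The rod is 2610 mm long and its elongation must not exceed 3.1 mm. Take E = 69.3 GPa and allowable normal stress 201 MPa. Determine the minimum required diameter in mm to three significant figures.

26.1 mm

Required area A ≥ P/σ_allow = 44000/201 = 218.9 mm².
For a solid circular section, d ≥ √(4A/π) = 16.69 mm.
Elongation limit: A ≥ PL/(Eδ_allow) = 44000·2610/(69300·3.1) = 534.6 mm² ⇒ d ≥ 26.09 mm.
The elongation limit governs.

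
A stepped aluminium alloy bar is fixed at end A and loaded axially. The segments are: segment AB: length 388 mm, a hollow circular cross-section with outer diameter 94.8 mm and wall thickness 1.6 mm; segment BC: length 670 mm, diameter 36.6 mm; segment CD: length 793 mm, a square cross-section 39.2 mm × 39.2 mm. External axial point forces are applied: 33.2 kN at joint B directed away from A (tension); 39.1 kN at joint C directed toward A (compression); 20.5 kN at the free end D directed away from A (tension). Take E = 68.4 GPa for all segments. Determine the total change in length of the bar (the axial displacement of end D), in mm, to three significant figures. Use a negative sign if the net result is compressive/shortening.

Internal axial forces (sectioning from the free end, tension +): N_CD = 20.5 kN, N_BC = -18.6 kN, N_AB = 14.6 kN.
A_AB = 468.5 mm².
A_BC = 1052 mm².
A_CD = 1537 mm².
δ_AB = 14600·388/(468.5·68400) = 0.1768 mm
δ_BC = -18600·670/(1052·68400) = -0.1732 mm
δ_CD = 20500·793/(1537·68400) = 0.1547 mm
δ = Σδ_i = 0.1583 mm.

0.158 mm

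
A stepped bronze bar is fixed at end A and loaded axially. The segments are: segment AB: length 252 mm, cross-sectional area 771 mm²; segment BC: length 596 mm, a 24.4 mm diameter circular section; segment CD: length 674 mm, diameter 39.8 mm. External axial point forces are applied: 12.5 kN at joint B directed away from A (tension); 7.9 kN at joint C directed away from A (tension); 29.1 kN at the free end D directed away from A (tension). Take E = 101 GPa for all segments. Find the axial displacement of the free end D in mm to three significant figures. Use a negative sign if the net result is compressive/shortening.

Internal axial forces (sectioning from the free end, tension +): N_CD = 29.1 kN, N_BC = 37 kN, N_AB = 49.5 kN.
A_BC = 467.6 mm².
A_CD = 1244 mm².
δ_AB = 49500·252/(771·101000) = 0.1602 mm
δ_BC = 37000·596/(467.6·101000) = 0.4669 mm
δ_CD = 29100·674/(1244·101000) = 0.1561 mm
δ = Σδ_i = 0.7832 mm.

0.783 mm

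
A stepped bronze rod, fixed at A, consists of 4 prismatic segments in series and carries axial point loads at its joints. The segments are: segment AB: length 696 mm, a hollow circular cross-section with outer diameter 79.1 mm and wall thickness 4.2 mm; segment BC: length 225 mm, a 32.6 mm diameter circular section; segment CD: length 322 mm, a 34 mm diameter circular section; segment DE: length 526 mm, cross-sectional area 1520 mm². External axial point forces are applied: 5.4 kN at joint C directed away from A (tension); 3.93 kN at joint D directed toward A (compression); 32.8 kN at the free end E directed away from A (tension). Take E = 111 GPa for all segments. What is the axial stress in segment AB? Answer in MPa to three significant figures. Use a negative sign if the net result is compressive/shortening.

Internal axial forces (sectioning from the free end, tension +): N_DE = 32.8 kN, N_CD = 28.87 kN, N_BC = 34.27 kN, N_AB = 34.27 kN.
A_AB = 988.3 mm².
σ_AB = N_AB/A_AB = 34270/988.3 = 34.68 MPa.

34.7 MPa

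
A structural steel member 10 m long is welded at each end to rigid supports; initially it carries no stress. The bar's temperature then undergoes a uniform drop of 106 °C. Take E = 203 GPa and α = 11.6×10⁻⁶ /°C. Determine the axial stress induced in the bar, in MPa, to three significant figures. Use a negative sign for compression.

250 MPa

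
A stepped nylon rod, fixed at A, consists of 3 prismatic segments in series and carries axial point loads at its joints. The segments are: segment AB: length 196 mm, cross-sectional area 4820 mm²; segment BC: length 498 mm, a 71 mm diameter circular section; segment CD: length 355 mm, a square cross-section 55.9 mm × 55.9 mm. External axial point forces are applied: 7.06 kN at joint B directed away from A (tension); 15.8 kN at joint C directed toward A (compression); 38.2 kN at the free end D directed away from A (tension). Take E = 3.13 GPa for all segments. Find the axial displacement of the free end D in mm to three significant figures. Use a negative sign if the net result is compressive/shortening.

2.67 mm

Internal axial forces (sectioning from the free end, tension +): N_CD = 38.2 kN, N_BC = 22.4 kN, N_AB = 29.46 kN.
A_BC = 3959 mm².
A_CD = 3125 mm².
δ_AB = 29460·196/(4820·3130) = 0.3827 mm
δ_BC = 22400·498/(3959·3130) = 0.9002 mm
δ_CD = 38200·355/(3125·3130) = 1.387 mm
δ = Σδ_i = 2.669 mm.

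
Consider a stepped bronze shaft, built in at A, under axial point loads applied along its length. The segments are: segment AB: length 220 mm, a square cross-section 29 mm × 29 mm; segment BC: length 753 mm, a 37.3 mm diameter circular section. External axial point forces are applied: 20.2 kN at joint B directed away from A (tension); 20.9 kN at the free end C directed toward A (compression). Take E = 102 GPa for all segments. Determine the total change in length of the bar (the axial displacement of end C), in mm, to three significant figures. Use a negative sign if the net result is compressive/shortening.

Internal axial forces (sectioning from the free end, tension +): N_BC = -20.9 kN, N_AB = -0.7 kN.
A_AB = 841 mm².
A_BC = 1093 mm².
δ_AB = -700·220/(841·102000) = -0.001795 mm
δ_BC = -20900·753/(1093·102000) = -0.1412 mm
δ = Σδ_i = -0.143 mm.

-0.143 mm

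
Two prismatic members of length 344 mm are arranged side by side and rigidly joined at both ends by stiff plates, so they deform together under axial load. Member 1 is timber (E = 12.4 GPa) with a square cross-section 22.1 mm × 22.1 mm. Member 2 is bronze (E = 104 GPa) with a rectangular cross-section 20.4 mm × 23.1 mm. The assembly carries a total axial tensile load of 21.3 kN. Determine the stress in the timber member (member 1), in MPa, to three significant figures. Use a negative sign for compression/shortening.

4.80 MPa

A_1 = 488.4 mm².
A_2 = 471.2 mm².
Equal strain + equilibrium ⇒ each member carries load in proportion to AE: A₁E₁ = 6056000 N, A₂E₂ = 49010000 N, ΣAE = 55070000 N.
σ₁ = P·E₁/ΣAE = 21300·12400/55070000 = 4.796 MPa.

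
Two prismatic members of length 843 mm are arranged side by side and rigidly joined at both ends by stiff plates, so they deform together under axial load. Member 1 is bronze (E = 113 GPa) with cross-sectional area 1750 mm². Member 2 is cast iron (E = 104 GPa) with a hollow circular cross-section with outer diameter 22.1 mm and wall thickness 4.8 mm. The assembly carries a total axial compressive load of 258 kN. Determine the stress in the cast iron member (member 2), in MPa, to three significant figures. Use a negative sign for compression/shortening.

A_2 = 260.9 mm².
Equal strain + equilibrium ⇒ each member carries load in proportion to AE: A₁E₁ = 197800000 N, A₂E₂ = 27130000 N, ΣAE = 224900000 N.
σ₂ = P·E₂/ΣAE = -258000·104000/224900000 = -119.3 MPa.

-119 MPa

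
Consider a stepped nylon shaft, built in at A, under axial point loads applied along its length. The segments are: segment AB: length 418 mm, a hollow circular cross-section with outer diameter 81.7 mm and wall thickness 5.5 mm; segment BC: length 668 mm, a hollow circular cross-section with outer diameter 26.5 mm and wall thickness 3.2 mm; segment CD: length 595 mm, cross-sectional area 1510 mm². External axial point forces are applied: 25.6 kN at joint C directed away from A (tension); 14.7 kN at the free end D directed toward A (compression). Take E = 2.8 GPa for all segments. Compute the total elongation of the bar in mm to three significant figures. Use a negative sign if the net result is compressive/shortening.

10.3 mm

Internal axial forces (sectioning from the free end, tension +): N_CD = -14.7 kN, N_BC = 10.9 kN, N_AB = 10.9 kN.
A_AB = 1317 mm².
A_BC = 234.2 mm².
δ_AB = 10900·418/(1317·2800) = 1.236 mm
δ_BC = 10900·668/(234.2·2800) = 11.1 mm
δ_CD = -14700·595/(1510·2800) = -2.069 mm
δ = Σδ_i = 10.27 mm.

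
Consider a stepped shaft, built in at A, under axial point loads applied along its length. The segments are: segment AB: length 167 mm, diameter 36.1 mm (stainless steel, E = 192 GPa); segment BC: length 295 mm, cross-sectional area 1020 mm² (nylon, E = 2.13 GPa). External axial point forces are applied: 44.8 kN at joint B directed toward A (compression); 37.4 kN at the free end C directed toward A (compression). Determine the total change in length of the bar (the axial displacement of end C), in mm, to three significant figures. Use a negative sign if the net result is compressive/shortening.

Internal axial forces (sectioning from the free end, tension +): N_BC = -37.4 kN, N_AB = -82.2 kN.
A_AB = 1024 mm².
δ_AB = -82200·167/(1024·192000) = -0.06985 mm
δ_BC = -37400·295/(1020·2130) = -5.078 mm
δ = Σδ_i = -5.148 mm.

-5.15 mm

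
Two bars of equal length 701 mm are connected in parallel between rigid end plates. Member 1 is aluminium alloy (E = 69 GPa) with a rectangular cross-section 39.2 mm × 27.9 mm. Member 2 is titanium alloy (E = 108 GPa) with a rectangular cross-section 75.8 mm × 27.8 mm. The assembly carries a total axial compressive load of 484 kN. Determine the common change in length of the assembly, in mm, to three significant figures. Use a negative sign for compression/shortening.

-1.12 mm

A_1 = 1094 mm².
A_2 = 2107 mm².
Equal strain + equilibrium ⇒ each member carries load in proportion to AE: A₁E₁ = 75460000 N, A₂E₂ = 227600000 N, ΣAE = 303000000 N.
δ = PL/ΣAE = -484000·701/303000000 = -1.12 mm.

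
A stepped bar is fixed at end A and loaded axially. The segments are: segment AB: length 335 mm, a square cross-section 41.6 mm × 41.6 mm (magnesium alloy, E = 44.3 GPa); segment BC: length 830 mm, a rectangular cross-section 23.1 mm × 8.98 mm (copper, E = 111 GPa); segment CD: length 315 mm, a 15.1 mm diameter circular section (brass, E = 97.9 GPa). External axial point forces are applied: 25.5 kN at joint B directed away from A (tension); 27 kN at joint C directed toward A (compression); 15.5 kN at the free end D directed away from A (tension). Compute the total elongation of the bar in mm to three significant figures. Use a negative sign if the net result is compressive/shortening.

Internal axial forces (sectioning from the free end, tension +): N_CD = 15.5 kN, N_BC = -11.5 kN, N_AB = 14 kN.
A_AB = 1731 mm².
A_BC = 207.4 mm².
A_CD = 179.1 mm².
δ_AB = 14000·335/(1731·44300) = 0.06118 mm
δ_BC = -11500·830/(207.4·111000) = -0.4145 mm
δ_CD = 15500·315/(179.1·97900) = 0.2785 mm
δ = Σδ_i = -0.07487 mm.

-0.0749 mm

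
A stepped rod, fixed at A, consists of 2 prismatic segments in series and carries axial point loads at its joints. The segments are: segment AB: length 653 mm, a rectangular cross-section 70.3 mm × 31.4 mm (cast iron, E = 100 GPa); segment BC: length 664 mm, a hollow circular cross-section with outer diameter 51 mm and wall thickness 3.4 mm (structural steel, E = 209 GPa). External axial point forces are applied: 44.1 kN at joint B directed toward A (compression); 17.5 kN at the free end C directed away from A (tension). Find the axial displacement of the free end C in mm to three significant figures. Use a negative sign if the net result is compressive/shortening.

0.0307 mm

Internal axial forces (sectioning from the free end, tension +): N_BC = 17.5 kN, N_AB = -26.6 kN.
A_AB = 2207 mm².
A_BC = 508.4 mm².
δ_AB = -26600·653/(2207·100000) = -0.07869 mm
δ_BC = 17500·664/(508.4·209000) = 0.1094 mm
δ = Σδ_i = 0.03066 mm.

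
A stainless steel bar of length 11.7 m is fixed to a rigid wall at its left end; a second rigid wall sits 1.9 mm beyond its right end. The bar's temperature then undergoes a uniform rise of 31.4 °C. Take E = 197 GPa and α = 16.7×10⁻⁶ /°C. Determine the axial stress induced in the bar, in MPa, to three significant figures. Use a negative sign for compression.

-71.3 MPa

Free thermal expansion αLΔT = 16.7e-6 · 11700 · 31.4 = 6.135 mm.
The walls engage after the gap closes; constrained expansion = 6.135 − 1.9 = 4.235 mm.
The walls impose strain ε = −(4.235)/11700 = -3.6199e-04; σ = Eε = 197000 · -3.6199e-04 = -71.31 MPa.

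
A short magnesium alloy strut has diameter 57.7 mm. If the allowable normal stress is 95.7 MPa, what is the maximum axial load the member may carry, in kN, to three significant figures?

250 kN

A = 2615 mm².
P_max = σ_allow · A = 95.7 · 2615 = 250200 N = 250.2 kN.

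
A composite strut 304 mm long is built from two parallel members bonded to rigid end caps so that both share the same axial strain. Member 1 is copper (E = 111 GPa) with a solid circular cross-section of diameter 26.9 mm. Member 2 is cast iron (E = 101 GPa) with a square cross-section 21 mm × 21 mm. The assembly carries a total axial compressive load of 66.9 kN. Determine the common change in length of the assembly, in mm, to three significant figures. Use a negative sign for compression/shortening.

A_1 = 568.3 mm².
A_2 = 441 mm².
Equal strain + equilibrium ⇒ each member carries load in proportion to AE: A₁E₁ = 63080000 N, A₂E₂ = 44540000 N, ΣAE = 107600000 N.
δ = PL/ΣAE = -66900·304/107600000 = -0.189 mm.

-0.189 mm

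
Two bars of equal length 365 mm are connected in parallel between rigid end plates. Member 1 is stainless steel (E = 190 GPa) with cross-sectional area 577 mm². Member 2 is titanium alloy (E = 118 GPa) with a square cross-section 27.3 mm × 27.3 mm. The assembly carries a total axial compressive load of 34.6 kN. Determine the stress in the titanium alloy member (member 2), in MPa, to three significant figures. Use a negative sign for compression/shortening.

-20.7 MPa

A_2 = 745.3 mm².
Equal strain + equilibrium ⇒ each member carries load in proportion to AE: A₁E₁ = 109600000 N, A₂E₂ = 87940000 N, ΣAE = 197600000 N.
σ₂ = P·E₂/ΣAE = -34600·118000/197600000 = -20.66 MPa.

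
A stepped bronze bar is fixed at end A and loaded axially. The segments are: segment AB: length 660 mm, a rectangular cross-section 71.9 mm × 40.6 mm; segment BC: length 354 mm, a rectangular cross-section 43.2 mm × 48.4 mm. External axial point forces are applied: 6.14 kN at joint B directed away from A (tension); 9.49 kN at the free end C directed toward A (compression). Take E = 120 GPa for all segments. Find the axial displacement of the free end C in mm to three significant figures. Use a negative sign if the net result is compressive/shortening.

-0.0197 mm

Internal axial forces (sectioning from the free end, tension +): N_BC = -9.49 kN, N_AB = -3.35 kN.
A_AB = 2919 mm².
A_BC = 2091 mm².
δ_AB = -3350·660/(2919·120000) = -0.006312 mm
δ_BC = -9490·354/(2091·120000) = -0.01339 mm
δ = Σδ_i = -0.0197 mm.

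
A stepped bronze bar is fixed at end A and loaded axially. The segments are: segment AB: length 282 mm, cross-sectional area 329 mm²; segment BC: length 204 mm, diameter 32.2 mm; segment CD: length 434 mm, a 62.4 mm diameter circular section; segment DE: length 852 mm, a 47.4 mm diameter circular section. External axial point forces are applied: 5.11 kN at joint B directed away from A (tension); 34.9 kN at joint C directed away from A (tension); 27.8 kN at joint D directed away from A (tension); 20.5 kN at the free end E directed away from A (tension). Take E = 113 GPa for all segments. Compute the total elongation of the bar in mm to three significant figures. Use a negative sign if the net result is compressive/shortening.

Internal axial forces (sectioning from the free end, tension +): N_DE = 20.5 kN, N_CD = 48.3 kN, N_BC = 83.2 kN, N_AB = 88.31 kN.
A_BC = 814.3 mm².
A_CD = 3058 mm².
A_DE = 1765 mm².
δ_AB = 88310·282/(329·113000) = 0.6699 mm
δ_BC = 83200·204/(814.3·113000) = 0.1844 mm
δ_CD = 48300·434/(3058·113000) = 0.06066 mm
δ_DE = 20500·852/(1765·113000) = 0.08759 mm
δ = Σδ_i = 1.003 mm.

1.00 mm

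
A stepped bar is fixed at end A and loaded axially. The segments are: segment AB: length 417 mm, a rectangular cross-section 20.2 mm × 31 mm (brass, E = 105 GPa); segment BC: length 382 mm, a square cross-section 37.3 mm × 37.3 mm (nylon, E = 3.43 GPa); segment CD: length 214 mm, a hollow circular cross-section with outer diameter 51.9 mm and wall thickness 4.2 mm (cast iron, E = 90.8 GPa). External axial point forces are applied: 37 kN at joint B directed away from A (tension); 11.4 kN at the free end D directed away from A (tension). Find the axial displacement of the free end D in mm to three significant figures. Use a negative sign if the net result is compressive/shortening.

Internal axial forces (sectioning from the free end, tension +): N_CD = 11.4 kN, N_BC = 11.4 kN, N_AB = 48.4 kN.
A_AB = 626.2 mm².
A_BC = 1391 mm².
A_CD = 629.4 mm².
δ_AB = 48400·417/(626.2·105000) = 0.307 mm
δ_BC = 11400·382/(1391·3430) = 0.9125 mm
δ_CD = 11400·214/(629.4·90800) = 0.04269 mm
δ = Σδ_i = 1.262 mm.

1.26 mm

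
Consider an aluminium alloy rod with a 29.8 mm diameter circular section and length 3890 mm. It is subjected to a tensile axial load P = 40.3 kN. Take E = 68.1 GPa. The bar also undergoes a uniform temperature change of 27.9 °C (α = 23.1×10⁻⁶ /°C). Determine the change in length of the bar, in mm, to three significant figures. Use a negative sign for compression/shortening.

A = 697.5 mm².
δ_mech = NL/(AE) = 40300·3890/(697.5·68100) = 3.301 mm.
δ_thermal = αLΔT = 23.1e-6·3890·27.9 = 2.507 mm.
δ = δ_mech + δ_thermal = 5.808 mm.

5.81 mm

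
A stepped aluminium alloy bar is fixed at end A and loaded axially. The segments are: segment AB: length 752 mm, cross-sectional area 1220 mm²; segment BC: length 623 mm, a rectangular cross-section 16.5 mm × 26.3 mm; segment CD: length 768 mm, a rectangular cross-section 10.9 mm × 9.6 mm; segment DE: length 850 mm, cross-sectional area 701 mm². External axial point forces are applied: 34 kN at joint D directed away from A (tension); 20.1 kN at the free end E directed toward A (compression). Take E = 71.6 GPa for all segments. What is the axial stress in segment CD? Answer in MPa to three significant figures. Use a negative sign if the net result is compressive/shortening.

133 MPa

Internal axial forces (sectioning from the free end, tension +): N_DE = -20.1 kN, N_CD = 13.9 kN, N_BC = 13.9 kN, N_AB = 13.9 kN.
A_CD = 104.6 mm².
σ_CD = N_CD/A_CD = 13900/104.6 = 132.8 MPa.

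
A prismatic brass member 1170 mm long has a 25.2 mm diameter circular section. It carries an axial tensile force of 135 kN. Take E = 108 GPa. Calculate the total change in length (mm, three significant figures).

2.93 mm

A = 498.8 mm².
δ_mech = NL/(AE) = 135000·1170/(498.8·108000) = 2.932 mm.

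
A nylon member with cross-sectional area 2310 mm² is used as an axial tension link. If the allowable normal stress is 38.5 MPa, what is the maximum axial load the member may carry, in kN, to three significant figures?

P_max = σ_allow · A = 38.5 · 2310 = 88940 N = 88.94 kN.

88.9 kN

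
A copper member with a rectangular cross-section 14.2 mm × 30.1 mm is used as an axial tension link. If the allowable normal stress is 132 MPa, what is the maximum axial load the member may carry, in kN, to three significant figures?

56.4 kN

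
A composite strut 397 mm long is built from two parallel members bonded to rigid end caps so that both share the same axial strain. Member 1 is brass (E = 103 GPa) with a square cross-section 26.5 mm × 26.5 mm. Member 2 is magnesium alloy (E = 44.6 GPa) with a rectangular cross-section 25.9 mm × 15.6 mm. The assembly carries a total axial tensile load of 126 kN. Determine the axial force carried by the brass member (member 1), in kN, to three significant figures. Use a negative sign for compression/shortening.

101 kN

A_1 = 702.2 mm².
A_2 = 404 mm².
Equal strain + equilibrium ⇒ each member carries load in proportion to AE: A₁E₁ = 72330000 N, A₂E₂ = 18020000 N, ΣAE = 90350000 N.
F₁ = P·A₁E₁/ΣAE = 126000·72330000/90350000 = 100900 N.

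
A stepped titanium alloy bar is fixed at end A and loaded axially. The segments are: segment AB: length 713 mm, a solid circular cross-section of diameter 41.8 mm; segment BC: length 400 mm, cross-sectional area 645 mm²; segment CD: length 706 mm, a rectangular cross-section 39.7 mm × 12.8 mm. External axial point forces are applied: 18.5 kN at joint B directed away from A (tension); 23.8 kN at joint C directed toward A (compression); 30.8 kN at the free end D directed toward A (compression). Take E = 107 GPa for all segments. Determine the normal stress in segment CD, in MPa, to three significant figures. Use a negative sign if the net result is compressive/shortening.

Internal axial forces (sectioning from the free end, tension +): N_CD = -30.8 kN, N_BC = -54.6 kN, N_AB = -36.1 kN.
A_CD = 508.2 mm².
σ_CD = N_CD/A_CD = -30800/508.2 = -60.61 MPa.

-60.6 MPa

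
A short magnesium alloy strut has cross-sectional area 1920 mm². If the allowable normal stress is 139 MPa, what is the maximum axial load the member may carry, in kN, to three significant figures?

267 kN

P_max = σ_allow · A = 139 · 1920 = 266900 N = 266.9 kN.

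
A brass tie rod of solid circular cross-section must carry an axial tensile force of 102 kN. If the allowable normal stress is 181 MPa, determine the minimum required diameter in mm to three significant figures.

Required area A ≥ P/σ_allow = 102000/181 = 563.5 mm².
For a solid circular section, d ≥ √(4A/π) = 26.79 mm.

26.8 mm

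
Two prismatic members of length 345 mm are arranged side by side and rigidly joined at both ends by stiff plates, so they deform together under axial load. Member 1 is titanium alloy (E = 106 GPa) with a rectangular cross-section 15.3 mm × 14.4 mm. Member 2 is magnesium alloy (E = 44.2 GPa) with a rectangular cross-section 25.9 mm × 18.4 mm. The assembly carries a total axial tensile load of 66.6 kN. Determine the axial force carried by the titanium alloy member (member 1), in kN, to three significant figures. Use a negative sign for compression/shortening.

35.0 kN

A_1 = 220.3 mm².
A_2 = 476.6 mm².
Equal strain + equilibrium ⇒ each member carries load in proportion to AE: A₁E₁ = 23350000 N, A₂E₂ = 21060000 N, ΣAE = 44420000 N.
F₁ = P·A₁E₁/ΣAE = 66600·23350000/44420000 = 35020 N.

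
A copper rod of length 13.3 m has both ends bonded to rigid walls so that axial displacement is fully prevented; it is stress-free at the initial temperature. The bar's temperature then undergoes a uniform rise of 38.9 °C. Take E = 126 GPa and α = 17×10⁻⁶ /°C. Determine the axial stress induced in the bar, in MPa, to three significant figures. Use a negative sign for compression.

Free thermal expansion αLΔT = 17e-6 · 13300 · 38.9 = 8.795 mm.
The walls impose strain ε = −(8.795)/13300 = -6.6130e-04; σ = Eε = 126000 · -6.6130e-04 = -83.32 MPa.

-83.3 MPa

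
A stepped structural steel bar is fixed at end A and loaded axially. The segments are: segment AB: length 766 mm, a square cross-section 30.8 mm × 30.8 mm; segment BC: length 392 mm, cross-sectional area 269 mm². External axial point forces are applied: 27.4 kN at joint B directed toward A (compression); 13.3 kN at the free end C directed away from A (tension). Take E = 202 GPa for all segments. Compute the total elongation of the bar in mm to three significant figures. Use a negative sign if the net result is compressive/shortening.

0.0396 mm

Internal axial forces (sectioning from the free end, tension +): N_BC = 13.3 kN, N_AB = -14.1 kN.
A_AB = 948.6 mm².
δ_AB = -14100·766/(948.6·202000) = -0.05636 mm
δ_BC = 13300·392/(269·202000) = 0.09595 mm
δ = Σδ_i = 0.03958 mm.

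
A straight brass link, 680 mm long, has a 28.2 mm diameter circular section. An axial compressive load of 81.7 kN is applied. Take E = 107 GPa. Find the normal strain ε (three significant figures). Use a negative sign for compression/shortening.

-0.00122

A = 624.6 mm².
σ = N/A = -130.8 MPa; ε = σ/E = -130.8/107000 = -1.223e-03.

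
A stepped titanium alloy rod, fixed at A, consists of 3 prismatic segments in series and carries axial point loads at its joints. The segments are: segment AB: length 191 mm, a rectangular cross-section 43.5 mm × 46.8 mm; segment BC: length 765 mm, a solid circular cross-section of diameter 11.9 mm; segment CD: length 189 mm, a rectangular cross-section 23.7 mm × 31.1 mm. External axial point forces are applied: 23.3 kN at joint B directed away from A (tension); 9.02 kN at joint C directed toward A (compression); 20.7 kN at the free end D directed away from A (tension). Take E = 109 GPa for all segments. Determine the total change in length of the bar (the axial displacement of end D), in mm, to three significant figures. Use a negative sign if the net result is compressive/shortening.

0.816 mm

Internal axial forces (sectioning from the free end, tension +): N_CD = 20.7 kN, N_BC = 11.68 kN, N_AB = 34.98 kN.
A_AB = 2036 mm².
A_BC = 111.2 mm².
A_CD = 737.1 mm².
δ_AB = 34980·191/(2036·109000) = 0.03011 mm
δ_BC = 11680·765/(111.2·109000) = 0.737 mm
δ_CD = 20700·189/(737.1·109000) = 0.0487 mm
δ = Σδ_i = 0.8159 mm.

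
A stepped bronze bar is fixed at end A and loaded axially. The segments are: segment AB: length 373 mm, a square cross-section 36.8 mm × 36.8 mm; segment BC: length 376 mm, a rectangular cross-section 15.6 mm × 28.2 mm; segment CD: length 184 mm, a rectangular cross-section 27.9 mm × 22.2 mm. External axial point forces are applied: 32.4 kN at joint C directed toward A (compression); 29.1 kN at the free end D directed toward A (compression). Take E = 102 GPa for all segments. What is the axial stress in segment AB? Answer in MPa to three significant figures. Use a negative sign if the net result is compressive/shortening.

-45.4 MPa

Internal axial forces (sectioning from the free end, tension +): N_CD = -29.1 kN, N_BC = -61.5 kN, N_AB = -61.5 kN.
A_AB = 1354 mm².
σ_AB = N_AB/A_AB = -61500/1354 = -45.41 MPa.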